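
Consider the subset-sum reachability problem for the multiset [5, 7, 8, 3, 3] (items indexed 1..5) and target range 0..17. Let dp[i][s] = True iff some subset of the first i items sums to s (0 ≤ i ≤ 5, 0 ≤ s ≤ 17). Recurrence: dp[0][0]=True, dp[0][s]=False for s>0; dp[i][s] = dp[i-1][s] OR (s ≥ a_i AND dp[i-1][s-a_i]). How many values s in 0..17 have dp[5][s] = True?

i\s   0   1   2   3   4   5   6   7   8   9  10  11  12  13  14  15  16  17
  0   T   F   F   F   F   F   F   F   F   F   F   F   F   F   F   F   F   F
  1   T   F   F   F   F   T   F   F   F   F   F   F   F   F   F   F   F   F
  2   T   F   F   F   F   T   F   T   F   F   F   F   T   F   F   F   F   F
  3   T   F   F   F   F   T   F   T   T   F   F   F   T   T   F   T   F   F
  4   T   F   F   T   F   T   F   T   T   F   T   T   T   T   F   T   T   F
  5   T   F   F   T   F   T   T   T   T   F   T   T   T   T   T   T   T   F

13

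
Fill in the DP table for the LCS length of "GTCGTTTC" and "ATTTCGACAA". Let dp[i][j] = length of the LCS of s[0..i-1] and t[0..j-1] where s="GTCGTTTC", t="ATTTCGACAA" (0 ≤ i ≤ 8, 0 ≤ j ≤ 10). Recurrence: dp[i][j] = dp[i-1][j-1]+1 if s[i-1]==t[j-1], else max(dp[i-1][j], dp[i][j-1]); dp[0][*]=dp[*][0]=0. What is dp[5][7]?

   ''  A  T  T  T  C  G  A  C  A  A
''  0  0  0  0  0  0  0  0  0  0  0
 G  0  0  0  0  0  0  1  1  1  1  1
 T  0  0  1  1  1  1  1  1  1  1  1
 C  0  0  1  1  1  2  2  2  2  2  2
 G  0  0  1  1  1  2  3  3  3  3  3
 T  0  0  1  2  2  2  3  3  3  3  3
 T  0  0  1  2  3  3  3  3  3  3  3
 T  0  0  1  2  3  3  3  3  3  3  3
 C  0  0  1  2  3  4  4  4  4  4  4

3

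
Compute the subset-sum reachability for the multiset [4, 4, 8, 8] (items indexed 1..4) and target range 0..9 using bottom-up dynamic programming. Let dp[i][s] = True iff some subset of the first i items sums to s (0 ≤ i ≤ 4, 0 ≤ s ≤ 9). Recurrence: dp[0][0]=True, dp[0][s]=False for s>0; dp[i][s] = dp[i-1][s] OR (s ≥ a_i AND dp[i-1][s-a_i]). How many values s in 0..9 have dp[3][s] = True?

3

i\s   0   1   2   3   4   5   6   7   8   9
  0   T   F   F   F   F   F   F   F   F   F
  1   T   F   F   F   T   F   F   F   F   F
  2   T   F   F   F   T   F   F   F   T   F
  3   T   F   F   F   T   F   F   F   T   F
  4   T   F   F   F   T   F   F   F   T   F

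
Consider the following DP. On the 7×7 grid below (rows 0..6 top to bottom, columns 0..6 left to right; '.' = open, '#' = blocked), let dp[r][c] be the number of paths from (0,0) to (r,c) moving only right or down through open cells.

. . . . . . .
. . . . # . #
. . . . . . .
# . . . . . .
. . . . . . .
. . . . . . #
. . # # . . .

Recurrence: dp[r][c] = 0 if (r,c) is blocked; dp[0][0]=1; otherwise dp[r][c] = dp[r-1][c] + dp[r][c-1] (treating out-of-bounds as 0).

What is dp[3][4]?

r\c   0   1   2   3   4   5   6
  0   1   1   1   1   1   1   1
  1   1   2   3   4   0   1   0
  2   1   3   6  10  10  11  11
  3   0   3   9  19  29  40  51
  4   0   3  12  31  60 100 151
  5   0   3  15  46 106 206   0
  6   0   3   0   0 106 312 312

29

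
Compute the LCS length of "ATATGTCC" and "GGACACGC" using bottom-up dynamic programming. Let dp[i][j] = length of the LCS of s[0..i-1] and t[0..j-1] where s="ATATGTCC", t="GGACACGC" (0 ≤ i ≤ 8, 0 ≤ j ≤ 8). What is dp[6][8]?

3

   ''  G  G  A  C  A  C  G  C
''  0  0  0  0  0  0  0  0  0
 A  0  0  0  1  1  1  1  1  1
 T  0  0  0  1  1  1  1  1  1
 A  0  0  0  1  1  2  2  2  2
 T  0  0  0  1  1  2  2  2  2
 G  0  1  1  1  1  2  2  3  3
 T  0  1  1  1  1  2  2  3  3
 C  0  1  1  1  2  2  3  3  4
 C  0  1  1  1  2  2  3  3  4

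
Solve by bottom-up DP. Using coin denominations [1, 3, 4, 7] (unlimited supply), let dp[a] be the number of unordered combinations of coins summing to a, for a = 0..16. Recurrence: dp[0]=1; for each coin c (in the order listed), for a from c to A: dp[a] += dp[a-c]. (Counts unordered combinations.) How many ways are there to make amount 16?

after  coin     0     1     2     3     4     5     6     7     8     9    10    11    12    13    14    15    16
          1     1     1     1     1     1     1     1     1     1     1     1     1     1     1     1     1     1
          3     1     1     1     2     2     2     3     3     3     4     4     4     5     5     5     6     6
          4     1     1     1     2     3     3     4     5     6     7     8     9    11    12    13    15    17
          7     1     1     1     2     3     3     4     6     7     8    10    12    14    16    19    22    25

25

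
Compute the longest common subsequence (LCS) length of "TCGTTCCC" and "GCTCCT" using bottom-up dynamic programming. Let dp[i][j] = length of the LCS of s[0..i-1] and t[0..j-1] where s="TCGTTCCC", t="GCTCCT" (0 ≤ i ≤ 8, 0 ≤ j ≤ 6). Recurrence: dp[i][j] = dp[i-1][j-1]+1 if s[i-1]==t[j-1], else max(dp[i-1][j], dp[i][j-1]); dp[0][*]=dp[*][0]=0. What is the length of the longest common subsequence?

   ''  G  C  T  C  C  T
''  0  0  0  0  0  0  0
 T  0  0  0  1  1  1  1
 C  0  0  1  1  2  2  2
 G  0  1  1  1  2  2  2
 T  0  1  1  2  2  2  3
 T  0  1  1  2  2  2  3
 C  0  1  2  2  3  3  3
 C  0  1  2  2  3  4  4
 C  0  1  2  2  3  4  4

4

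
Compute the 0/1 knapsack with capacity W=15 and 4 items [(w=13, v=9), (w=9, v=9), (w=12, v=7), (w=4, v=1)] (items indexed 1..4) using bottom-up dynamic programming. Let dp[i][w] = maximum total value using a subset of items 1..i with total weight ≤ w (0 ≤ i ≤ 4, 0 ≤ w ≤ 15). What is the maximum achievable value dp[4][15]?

i\w   0   1   2   3   4   5   6   7   8   9  10  11  12  13  14  15
  0   0   0   0   0   0   0   0   0   0   0   0   0   0   0   0   0
  1   0   0   0   0   0   0   0   0   0   0   0   0   0   9   9   9
  2   0   0   0   0   0   0   0   0   0   9   9   9   9   9   9   9
  3   0   0   0   0   0   0   0   0   0   9   9   9   9   9   9   9
  4   0   0   0   0   1   1   1   1   1   9   9   9   9  10  10  10

10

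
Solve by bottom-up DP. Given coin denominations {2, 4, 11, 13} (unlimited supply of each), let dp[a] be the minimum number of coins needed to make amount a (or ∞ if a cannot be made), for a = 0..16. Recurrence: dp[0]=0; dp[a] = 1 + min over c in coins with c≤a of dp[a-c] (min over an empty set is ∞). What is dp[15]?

2

 a  0  1  2  3  4  5  6  7  8  9 10 11 12 13 14 15 16
dp  0  -  1  -  1  -  2  -  2  -  3  1  3  1  4  2  4
(- denotes ∞ / unreachable)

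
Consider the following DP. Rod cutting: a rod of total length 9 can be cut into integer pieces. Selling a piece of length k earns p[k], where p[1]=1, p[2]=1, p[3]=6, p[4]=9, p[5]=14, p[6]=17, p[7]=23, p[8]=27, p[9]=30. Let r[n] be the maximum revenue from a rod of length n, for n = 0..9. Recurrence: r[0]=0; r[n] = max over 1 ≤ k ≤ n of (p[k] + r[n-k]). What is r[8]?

27

   n    0    1    2    3    4    5    6    7    8    9
r[n]    0    1    2    6    9   14   17   23   27   30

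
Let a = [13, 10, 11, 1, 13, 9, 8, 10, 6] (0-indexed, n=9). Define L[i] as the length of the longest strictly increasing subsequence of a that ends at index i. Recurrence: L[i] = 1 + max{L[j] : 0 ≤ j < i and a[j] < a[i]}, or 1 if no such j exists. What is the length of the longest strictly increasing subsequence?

3

   i    0    1    2    3    4    5    6    7    8
a[i]   13   10   11    1   13    9    8   10    6
L[i]    1    1    2    1    3    2    2    3    2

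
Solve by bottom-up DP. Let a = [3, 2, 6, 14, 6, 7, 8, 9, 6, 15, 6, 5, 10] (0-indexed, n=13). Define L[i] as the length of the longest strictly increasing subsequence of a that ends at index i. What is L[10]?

2

   i    0    1    2    3    4    5    6    7    8    9   10   11   12
a[i]    3    2    6   14    6    7    8    9    6   15    6    5   10
L[i]    1    1    2    3    2    3    4    5    2    6    2    2    6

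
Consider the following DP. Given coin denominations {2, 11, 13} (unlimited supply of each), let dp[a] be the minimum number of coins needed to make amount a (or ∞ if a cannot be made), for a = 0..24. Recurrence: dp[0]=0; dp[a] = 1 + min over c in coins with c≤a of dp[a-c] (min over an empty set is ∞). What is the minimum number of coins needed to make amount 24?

 a  0  1  2  3  4  5  6  7  8  9 10 11 12 13 14 15 16 17 18 19 20 21 22 23 24
dp  0  -  1  -  2  -  3  -  4  -  5  1  6  1  7  2  8  3  9  4 10  5  2  6  2
(- denotes ∞ / unreachable)

2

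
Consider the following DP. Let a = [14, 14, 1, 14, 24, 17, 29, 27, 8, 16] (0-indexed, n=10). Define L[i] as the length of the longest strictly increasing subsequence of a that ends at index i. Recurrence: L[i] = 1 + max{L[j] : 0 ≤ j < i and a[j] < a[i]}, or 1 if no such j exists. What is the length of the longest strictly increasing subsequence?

   i    0    1    2    3    4    5    6    7    8    9
a[i]   14   14    1   14   24   17   29   27    8   16
L[i]    1    1    1    2    3    3    4    4    2    3

4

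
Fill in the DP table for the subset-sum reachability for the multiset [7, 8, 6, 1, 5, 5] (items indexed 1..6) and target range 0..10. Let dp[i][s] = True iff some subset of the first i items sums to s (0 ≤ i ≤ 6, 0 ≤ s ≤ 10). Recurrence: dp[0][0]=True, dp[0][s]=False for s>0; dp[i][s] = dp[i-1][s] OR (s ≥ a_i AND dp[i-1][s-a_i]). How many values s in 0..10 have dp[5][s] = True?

7

i\s   0   1   2   3   4   5   6   7   8   9  10
  0   T   F   F   F   F   F   F   F   F   F   F
  1   T   F   F   F   F   F   F   T   F   F   F
  2   T   F   F   F   F   F   F   T   T   F   F
  3   T   F   F   F   F   F   T   T   T   F   F
  4   T   T   F   F   F   F   T   T   T   T   F
  5   T   T   F   F   F   T   T   T   T   T   F
  6   T   T   F   F   F   T   T   T   T   T   T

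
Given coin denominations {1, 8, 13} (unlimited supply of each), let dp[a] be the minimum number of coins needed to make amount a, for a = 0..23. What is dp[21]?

 a  0  1  2  3  4  5  6  7  8  9 10 11 12 13 14 15 16 17 18 19 20 21 22 23
dp  0  1  2  3  4  5  6  7  1  2  3  4  5  1  2  3  2  3  4  5  6  2  3  4

2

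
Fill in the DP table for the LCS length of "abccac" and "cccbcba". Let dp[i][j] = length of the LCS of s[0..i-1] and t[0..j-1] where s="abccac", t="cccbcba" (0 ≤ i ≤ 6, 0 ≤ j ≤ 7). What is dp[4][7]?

2

   ''  c  c  c  b  c  b  a
''  0  0  0  0  0  0  0  0
 a  0  0  0  0  0  0  0  1
 b  0  0  0  0  1  1  1  1
 c  0  1  1  1  1  2  2  2
 c  0  1  2  2  2  2  2  2
 a  0  1  2  2  2  2  2  3
 c  0  1  2  3  3  3  3  3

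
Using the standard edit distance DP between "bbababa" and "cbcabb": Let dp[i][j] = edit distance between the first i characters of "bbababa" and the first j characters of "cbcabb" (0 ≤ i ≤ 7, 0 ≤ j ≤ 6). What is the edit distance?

   ''  c  b  c  a  b  b
''  0  1  2  3  4  5  6
 b  1  1  1  2  3  4  5
 b  2  2  1  2  3  3  4
 a  3  3  2  2  2  3  4
 b  4  4  3  3  3  2  3
 a  5  5  4  4  3  3  3
 b  6  6  5  5  4  3  3
 a  7  7  6  6  5  4  4

4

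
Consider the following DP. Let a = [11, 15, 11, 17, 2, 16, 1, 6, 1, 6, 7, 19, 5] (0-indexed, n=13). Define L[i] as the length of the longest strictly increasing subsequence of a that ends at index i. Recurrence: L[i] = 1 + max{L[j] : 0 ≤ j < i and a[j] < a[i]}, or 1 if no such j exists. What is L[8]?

1

   i    0    1    2    3    4    5    6    7    8    9   10   11   12
a[i]   11   15   11   17    2   16    1    6    1    6    7   19    5
L[i]    1    2    1    3    1    3    1    2    1    2    3    4    2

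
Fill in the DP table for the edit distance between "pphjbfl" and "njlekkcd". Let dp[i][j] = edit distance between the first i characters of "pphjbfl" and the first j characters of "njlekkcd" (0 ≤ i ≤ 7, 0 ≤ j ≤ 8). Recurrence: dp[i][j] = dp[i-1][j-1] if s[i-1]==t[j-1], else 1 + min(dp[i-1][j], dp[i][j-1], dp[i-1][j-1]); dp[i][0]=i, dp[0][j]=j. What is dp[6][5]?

6

   ''  n  j  l  e  k  k  c  d
''  0  1  2  3  4  5  6  7  8
 p  1  1  2  3  4  5  6  7  8
 p  2  2  2  3  4  5  6  7  8
 h  3  3  3  3  4  5  6  7  8
 j  4  4  3  4  4  5  6  7  8
 b  5  5  4  4  5  5  6  7  8
 f  6  6  5  5  5  6  6  7  8
 l  7  7  6  5  6  6  7  7  8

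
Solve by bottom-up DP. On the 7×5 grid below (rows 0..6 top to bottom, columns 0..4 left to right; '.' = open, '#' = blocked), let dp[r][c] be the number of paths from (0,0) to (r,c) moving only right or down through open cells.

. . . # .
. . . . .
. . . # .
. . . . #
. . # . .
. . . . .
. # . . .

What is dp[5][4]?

r\c   0   1   2   3   4
  0   1   1   1   0   0
  1   1   2   3   3   3
  2   1   3   6   0   3
  3   1   4  10  10   0
  4   1   5   0  10  10
  5   1   6   6  16  26
  6   1   0   6  22  48

26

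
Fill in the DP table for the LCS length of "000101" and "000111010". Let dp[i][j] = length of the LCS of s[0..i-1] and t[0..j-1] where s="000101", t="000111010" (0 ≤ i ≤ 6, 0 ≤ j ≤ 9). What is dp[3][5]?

   ''  0  0  0  1  1  1  0  1  0
''  0  0  0  0  0  0  0  0  0  0
 0  0  1  1  1  1  1  1  1  1  1
 0  0  1  2  2  2  2  2  2  2  2
 0  0  1  2  3  3  3  3  3  3  3
 1  0  1  2  3  4  4  4  4  4  4
 0  0  1  2  3  4  4  4  5  5  5
 1  0  1  2  3  4  5  5  5  6  6

3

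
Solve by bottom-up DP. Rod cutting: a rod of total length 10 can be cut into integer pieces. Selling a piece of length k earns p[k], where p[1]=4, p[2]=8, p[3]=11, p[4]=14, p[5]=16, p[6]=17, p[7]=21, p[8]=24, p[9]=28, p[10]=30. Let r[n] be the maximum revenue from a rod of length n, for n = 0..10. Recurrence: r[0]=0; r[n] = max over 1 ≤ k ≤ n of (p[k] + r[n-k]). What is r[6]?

   n    0    1    2    3    4    5    6    7    8    9   10
r[n]    0    4    8   12   16   20   24   28   32   36   40

24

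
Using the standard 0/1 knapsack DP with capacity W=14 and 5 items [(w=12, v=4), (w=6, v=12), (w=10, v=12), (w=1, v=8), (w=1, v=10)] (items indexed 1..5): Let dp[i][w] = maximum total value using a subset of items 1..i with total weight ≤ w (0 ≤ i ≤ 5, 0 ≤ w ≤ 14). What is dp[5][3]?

18

i\w   0   1   2   3   4   5   6   7   8   9  10  11  12  13  14
  0   0   0   0   0   0   0   0   0   0   0   0   0   0   0   0
  1   0   0   0   0   0   0   0   0   0   0   0   0   4   4   4
  2   0   0   0   0   0   0  12  12  12  12  12  12  12  12  12
  3   0   0   0   0   0   0  12  12  12  12  12  12  12  12  12
  4   0   8   8   8   8   8  12  20  20  20  20  20  20  20  20
  5   0  10  18  18  18  18  18  22  30  30  30  30  30  30  30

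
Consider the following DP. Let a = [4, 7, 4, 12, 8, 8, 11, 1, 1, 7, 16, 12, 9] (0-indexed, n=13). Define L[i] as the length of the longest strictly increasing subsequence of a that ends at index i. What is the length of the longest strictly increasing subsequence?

   i    0    1    2    3    4    5    6    7    8    9   10   11   12
a[i]    4    7    4   12    8    8   11    1    1    7   16   12    9
L[i]    1    2    1    3    3    3    4    1    1    2    5    5    4

5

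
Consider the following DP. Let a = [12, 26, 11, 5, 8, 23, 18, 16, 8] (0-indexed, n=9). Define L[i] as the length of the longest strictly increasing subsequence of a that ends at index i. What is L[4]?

   i    0    1    2    3    4    5    6    7    8
a[i]   12   26   11    5    8   23   18   16    8
L[i]    1    2    1    1    2    3    3    3    2

2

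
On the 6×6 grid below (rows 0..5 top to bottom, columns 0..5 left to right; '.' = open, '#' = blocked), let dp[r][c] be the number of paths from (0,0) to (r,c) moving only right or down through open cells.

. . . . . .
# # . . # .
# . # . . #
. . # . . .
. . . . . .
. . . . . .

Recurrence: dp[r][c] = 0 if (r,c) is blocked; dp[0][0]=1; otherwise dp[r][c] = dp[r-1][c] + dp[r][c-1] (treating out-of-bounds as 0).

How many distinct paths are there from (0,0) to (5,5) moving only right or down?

18

r\c   0   1   2   3   4   5
  0   1   1   1   1   1   1
  1   0   0   1   2   0   1
  2   0   0   0   2   2   0
  3   0   0   0   2   4   4
  4   0   0   0   2   6  10
  5   0   0   0   2   8  18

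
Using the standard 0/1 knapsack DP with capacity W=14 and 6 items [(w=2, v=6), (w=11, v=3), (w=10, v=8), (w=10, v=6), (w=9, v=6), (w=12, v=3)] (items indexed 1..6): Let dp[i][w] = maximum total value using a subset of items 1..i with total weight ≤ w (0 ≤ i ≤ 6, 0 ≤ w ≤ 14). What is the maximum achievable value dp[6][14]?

14

i\w   0   1   2   3   4   5   6   7   8   9  10  11  12  13  14
  0   0   0   0   0   0   0   0   0   0   0   0   0   0   0   0
  1   0   0   6   6   6   6   6   6   6   6   6   6   6   6   6
  2   0   0   6   6   6   6   6   6   6   6   6   6   6   9   9
  3   0   0   6   6   6   6   6   6   6   6   8   8  14  14  14
  4   0   0   6   6   6   6   6   6   6   6   8   8  14  14  14
  5   0   0   6   6   6   6   6   6   6   6   8  12  14  14  14
  6   0   0   6   6   6   6   6   6   6   6   8  12  14  14  14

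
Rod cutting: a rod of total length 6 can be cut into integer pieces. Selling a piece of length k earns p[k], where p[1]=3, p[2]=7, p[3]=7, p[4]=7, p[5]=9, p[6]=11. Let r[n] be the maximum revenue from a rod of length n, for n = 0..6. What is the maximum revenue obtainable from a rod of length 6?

21

   n    0    1    2    3    4    5    6
r[n]    0    3    7   10   14   17   21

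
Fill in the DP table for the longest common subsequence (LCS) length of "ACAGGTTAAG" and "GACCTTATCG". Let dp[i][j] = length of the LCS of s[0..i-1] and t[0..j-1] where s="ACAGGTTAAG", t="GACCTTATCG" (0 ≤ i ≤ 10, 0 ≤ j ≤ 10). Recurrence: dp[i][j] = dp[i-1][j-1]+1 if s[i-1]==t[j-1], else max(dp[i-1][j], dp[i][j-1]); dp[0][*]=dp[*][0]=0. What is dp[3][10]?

3

   ''  G  A  C  C  T  T  A  T  C  G
''  0  0  0  0  0  0  0  0  0  0  0
 A  0  0  1  1  1  1  1  1  1  1  1
 C  0  0  1  2  2  2  2  2  2  2  2
 A  0  0  1  2  2  2  2  3  3  3  3
 G  0  1  1  2  2  2  2  3  3  3  4
 G  0  1  1  2  2  2  2  3  3  3  4
 T  0  1  1  2  2  3  3  3  4  4  4
 T  0  1  1  2  2  3  4  4  4  4  4
 A  0  1  2  2  2  3  4  5  5  5  5
 A  0  1  2  2  2  3  4  5  5  5  5
 G  0  1  2  2  2  3  4  5  5  5  6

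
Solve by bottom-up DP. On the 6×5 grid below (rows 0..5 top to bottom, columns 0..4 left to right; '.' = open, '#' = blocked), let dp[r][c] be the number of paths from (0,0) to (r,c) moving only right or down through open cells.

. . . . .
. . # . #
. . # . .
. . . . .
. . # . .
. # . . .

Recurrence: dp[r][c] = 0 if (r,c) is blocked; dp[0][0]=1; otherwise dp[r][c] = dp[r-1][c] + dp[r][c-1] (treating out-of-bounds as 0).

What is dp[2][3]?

1

r\c   0   1   2   3   4
  0   1   1   1   1   1
  1   1   2   0   1   0
  2   1   3   0   1   1
  3   1   4   4   5   6
  4   1   5   0   5  11
  5   1   0   0   5  16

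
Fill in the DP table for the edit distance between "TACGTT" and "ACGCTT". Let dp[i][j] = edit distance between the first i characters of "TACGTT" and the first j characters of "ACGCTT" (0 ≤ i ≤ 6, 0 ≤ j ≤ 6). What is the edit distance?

2

   ''  A  C  G  C  T  T
''  0  1  2  3  4  5  6
 T  1  1  2  3  4  4  5
 A  2  1  2  3  4  5  5
 C  3  2  1  2  3  4  5
 G  4  3  2  1  2  3  4
 T  5  4  3  2  2  2  3
 T  6  5  4  3  3  2  2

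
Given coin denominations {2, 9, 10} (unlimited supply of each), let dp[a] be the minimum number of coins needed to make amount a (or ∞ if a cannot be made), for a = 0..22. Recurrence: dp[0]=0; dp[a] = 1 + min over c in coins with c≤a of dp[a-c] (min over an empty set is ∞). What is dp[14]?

 a  0  1  2  3  4  5  6  7  8  9 10 11 12 13 14 15 16 17 18 19 20 21 22
dp  0  -  1  -  2  -  3  -  4  1  1  2  2  3  3  4  4  5  2  2  2  3  3
(- denotes ∞ / unreachable)

3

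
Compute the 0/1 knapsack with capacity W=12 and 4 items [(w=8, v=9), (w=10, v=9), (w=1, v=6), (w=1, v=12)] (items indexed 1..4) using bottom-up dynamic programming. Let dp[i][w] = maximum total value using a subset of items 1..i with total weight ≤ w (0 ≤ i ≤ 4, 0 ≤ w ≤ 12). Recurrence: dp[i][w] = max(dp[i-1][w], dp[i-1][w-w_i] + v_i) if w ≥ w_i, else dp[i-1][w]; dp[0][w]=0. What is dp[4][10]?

27

i\w   0   1   2   3   4   5   6   7   8   9  10  11  12
  0   0   0   0   0   0   0   0   0   0   0   0   0   0
  1   0   0   0   0   0   0   0   0   9   9   9   9   9
  2   0   0   0   0   0   0   0   0   9   9   9   9   9
  3   0   6   6   6   6   6   6   6   9  15  15  15  15
  4   0  12  18  18  18  18  18  18  18  21  27  27  27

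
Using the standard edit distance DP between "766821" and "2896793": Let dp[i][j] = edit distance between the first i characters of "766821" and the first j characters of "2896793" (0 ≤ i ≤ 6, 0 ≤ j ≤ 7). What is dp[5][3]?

4

   ''  2  8  9  6  7  9  3
''  0  1  2  3  4  5  6  7
 7  1  1  2  3  4  4  5  6
 6  2  2  2  3  3  4  5  6
 6  3  3  3  3  3  4  5  6
 8  4  4  3  4  4  4  5  6
 2  5  4  4  4  5  5  5  6
 1  6  5  5  5  5  6  6  6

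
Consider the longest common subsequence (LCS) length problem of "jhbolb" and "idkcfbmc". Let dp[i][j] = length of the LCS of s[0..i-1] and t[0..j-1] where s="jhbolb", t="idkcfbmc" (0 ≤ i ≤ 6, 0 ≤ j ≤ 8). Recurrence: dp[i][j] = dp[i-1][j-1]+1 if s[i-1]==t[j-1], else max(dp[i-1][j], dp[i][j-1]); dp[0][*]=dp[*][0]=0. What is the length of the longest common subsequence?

1

   ''  i  d  k  c  f  b  m  c
''  0  0  0  0  0  0  0  0  0
 j  0  0  0  0  0  0  0  0  0
 h  0  0  0  0  0  0  0  0  0
 b  0  0  0  0  0  0  1  1  1
 o  0  0  0  0  0  0  1  1  1
 l  0  0  0  0  0  0  1  1  1
 b  0  0  0  0  0  0  1  1  1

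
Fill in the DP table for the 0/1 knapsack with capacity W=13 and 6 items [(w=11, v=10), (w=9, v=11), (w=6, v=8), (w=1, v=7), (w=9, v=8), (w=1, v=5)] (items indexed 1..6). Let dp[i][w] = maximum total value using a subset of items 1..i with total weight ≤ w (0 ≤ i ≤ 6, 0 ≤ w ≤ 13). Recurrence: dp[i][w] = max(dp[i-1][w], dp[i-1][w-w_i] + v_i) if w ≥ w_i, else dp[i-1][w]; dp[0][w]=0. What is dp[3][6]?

8

i\w   0   1   2   3   4   5   6   7   8   9  10  11  12  13
  0   0   0   0   0   0   0   0   0   0   0   0   0   0   0
  1   0   0   0   0   0   0   0   0   0   0   0  10  10  10
  2   0   0   0   0   0   0   0   0   0  11  11  11  11  11
  3   0   0   0   0   0   0   8   8   8  11  11  11  11  11
  4   0   7   7   7   7   7   8  15  15  15  18  18  18  18
  5   0   7   7   7   7   7   8  15  15  15  18  18  18  18
  6   0   7  12  12  12  12  12  15  20  20  20  23  23  23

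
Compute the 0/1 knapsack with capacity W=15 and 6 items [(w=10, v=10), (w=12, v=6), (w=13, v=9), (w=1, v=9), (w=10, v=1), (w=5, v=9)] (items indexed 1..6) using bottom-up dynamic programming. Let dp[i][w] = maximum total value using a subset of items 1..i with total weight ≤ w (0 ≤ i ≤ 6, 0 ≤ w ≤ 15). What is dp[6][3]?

i\w   0   1   2   3   4   5   6   7   8   9  10  11  12  13  14  15
  0   0   0   0   0   0   0   0   0   0   0   0   0   0   0   0   0
  1   0   0   0   0   0   0   0   0   0   0  10  10  10  10  10  10
  2   0   0   0   0   0   0   0   0   0   0  10  10  10  10  10  10
  3   0   0   0   0   0   0   0   0   0   0  10  10  10  10  10  10
  4   0   9   9   9   9   9   9   9   9   9  10  19  19  19  19  19
  5   0   9   9   9   9   9   9   9   9   9  10  19  19  19  19  19
  6   0   9   9   9   9   9  18  18  18  18  18  19  19  19  19  19

9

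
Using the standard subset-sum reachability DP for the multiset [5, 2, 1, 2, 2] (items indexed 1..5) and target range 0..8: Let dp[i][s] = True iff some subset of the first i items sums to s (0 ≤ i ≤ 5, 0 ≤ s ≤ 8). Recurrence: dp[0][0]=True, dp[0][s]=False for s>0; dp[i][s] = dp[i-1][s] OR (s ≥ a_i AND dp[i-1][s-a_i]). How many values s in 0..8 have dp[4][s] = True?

9

i\s   0   1   2   3   4   5   6   7   8
  0   T   F   F   F   F   F   F   F   F
  1   T   F   F   F   F   T   F   F   F
  2   T   F   T   F   F   T   F   T   F
  3   T   T   T   T   F   T   T   T   T
  4   T   T   T   T   T   T   T   T   T
  5   T   T   T   T   T   T   T   T   T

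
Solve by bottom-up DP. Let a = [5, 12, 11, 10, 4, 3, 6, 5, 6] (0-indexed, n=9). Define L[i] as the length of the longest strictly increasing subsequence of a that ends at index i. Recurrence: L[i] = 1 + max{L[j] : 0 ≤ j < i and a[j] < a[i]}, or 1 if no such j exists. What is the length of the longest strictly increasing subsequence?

   i    0    1    2    3    4    5    6    7    8
a[i]    5   12   11   10    4    3    6    5    6
L[i]    1    2    2    2    1    1    2    2    3

3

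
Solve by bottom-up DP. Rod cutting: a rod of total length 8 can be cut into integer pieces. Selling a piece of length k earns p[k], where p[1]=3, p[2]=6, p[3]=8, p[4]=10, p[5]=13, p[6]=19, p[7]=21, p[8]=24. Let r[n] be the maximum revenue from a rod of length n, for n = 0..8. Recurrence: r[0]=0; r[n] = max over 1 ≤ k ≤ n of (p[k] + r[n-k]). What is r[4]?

12

   n    0    1    2    3    4    5    6    7    8
r[n]    0    3    6    9   12   15   19   22   25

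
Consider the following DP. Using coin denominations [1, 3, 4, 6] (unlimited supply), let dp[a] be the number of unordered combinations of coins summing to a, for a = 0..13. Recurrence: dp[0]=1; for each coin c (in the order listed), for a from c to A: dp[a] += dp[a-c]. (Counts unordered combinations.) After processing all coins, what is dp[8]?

after  coin     0     1     2     3     4     5     6     7     8     9    10    11    12    13
          1     1     1     1     1     1     1     1     1     1     1     1     1     1     1
          3     1     1     1     2     2     2     3     3     3     4     4     4     5     5
          4     1     1     1     2     3     3     4     5     6     7     8     9    11    12
          6     1     1     1     2     3     3     5     6     7     9    11    12    16    18

7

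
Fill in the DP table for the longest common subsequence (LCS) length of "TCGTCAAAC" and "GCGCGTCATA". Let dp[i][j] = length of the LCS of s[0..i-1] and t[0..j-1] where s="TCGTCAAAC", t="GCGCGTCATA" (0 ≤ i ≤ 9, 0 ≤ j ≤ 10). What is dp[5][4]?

3

   ''  G  C  G  C  G  T  C  A  T  A
''  0  0  0  0  0  0  0  0  0  0  0
 T  0  0  0  0  0  0  1  1  1  1  1
 C  0  0  1  1  1  1  1  2  2  2  2
 G  0  1  1  2  2  2  2  2  2  2  2
 T  0  1  1  2  2  2  3  3  3  3  3
 C  0  1  2  2  3  3  3  4  4  4  4
 A  0  1  2  2  3  3  3  4  5  5  5
 A  0  1  2  2  3  3  3  4  5  5  6
 A  0  1  2  2  3  3  3  4  5  5  6
 C  0  1  2  2  3  3  3  4  5  5  6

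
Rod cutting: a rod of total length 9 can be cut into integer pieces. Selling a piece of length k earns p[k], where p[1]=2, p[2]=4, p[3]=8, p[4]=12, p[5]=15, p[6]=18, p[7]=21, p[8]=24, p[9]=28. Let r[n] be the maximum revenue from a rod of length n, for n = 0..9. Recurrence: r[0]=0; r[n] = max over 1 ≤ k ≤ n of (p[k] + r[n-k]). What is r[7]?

   n    0    1    2    3    4    5    6    7    8    9
r[n]    0    2    4    8   12   15   18   21   24   28

21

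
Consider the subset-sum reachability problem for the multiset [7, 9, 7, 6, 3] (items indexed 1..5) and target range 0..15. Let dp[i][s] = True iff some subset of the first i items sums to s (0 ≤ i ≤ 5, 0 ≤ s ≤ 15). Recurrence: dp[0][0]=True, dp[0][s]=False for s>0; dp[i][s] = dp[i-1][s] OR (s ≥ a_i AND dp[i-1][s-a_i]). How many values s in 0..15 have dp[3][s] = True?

i\s   0   1   2   3   4   5   6   7   8   9  10  11  12  13  14  15
  0   T   F   F   F   F   F   F   F   F   F   F   F   F   F   F   F
  1   T   F   F   F   F   F   F   T   F   F   F   F   F   F   F   F
  2   T   F   F   F   F   F   F   T   F   T   F   F   F   F   F   F
  3   T   F   F   F   F   F   F   T   F   T   F   F   F   F   T   F
  4   T   F   F   F   F   F   T   T   F   T   F   F   F   T   T   T
  5   T   F   F   T   F   F   T   T   F   T   T   F   T   T   T   T

4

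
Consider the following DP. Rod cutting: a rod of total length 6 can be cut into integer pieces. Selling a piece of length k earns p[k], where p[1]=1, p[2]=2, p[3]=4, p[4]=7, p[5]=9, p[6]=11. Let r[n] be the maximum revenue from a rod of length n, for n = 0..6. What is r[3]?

4

   n    0    1    2    3    4    5    6
r[n]    0    1    2    4    7    9   11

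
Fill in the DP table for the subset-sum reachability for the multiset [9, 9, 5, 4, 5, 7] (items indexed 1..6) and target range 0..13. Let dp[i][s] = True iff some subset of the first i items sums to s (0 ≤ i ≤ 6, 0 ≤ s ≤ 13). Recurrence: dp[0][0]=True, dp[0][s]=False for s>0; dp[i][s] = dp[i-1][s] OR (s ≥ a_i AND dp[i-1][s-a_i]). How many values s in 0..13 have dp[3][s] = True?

i\s   0   1   2   3   4   5   6   7   8   9  10  11  12  13
  0   T   F   F   F   F   F   F   F   F   F   F   F   F   F
  1   T   F   F   F   F   F   F   F   F   T   F   F   F   F
  2   T   F   F   F   F   F   F   F   F   T   F   F   F   F
  3   T   F   F   F   F   T   F   F   F   T   F   F   F   F
  4   T   F   F   F   T   T   F   F   F   T   F   F   F   T
  5   T   F   F   F   T   T   F   F   F   T   T   F   F   T
  6   T   F   F   F   T   T   F   T   F   T   T   T   T   T

3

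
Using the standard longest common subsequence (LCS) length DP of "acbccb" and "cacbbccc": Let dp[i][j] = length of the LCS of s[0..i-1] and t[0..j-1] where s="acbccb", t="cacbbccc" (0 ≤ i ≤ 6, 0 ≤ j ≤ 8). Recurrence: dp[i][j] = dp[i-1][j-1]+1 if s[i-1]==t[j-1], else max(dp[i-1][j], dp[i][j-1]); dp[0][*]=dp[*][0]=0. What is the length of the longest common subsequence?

   ''  c  a  c  b  b  c  c  c
''  0  0  0  0  0  0  0  0  0
 a  0  0  1  1  1  1  1  1  1
 c  0  1  1  2  2  2  2  2  2
 b  0  1  1  2  3  3  3  3  3
 c  0  1  1  2  3  3  4  4  4
 c  0  1  1  2  3  3  4  5  5
 b  0  1  1  2  3  4  4  5  5

5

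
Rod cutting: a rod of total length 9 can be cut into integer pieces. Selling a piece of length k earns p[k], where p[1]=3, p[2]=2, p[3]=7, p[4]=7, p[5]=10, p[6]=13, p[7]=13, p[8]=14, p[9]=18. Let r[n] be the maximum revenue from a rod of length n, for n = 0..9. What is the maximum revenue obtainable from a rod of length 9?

   n    0    1    2    3    4    5    6    7    8    9
r[n]    0    3    6    9   12   15   18   21   24   27

27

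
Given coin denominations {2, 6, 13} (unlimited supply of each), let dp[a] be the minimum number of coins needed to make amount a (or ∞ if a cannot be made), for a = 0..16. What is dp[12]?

 a  0  1  2  3  4  5  6  7  8  9 10 11 12 13 14 15 16
dp  0  -  1  -  2  -  1  -  2  -  3  -  2  1  3  2  4
(- denotes ∞ / unreachable)

2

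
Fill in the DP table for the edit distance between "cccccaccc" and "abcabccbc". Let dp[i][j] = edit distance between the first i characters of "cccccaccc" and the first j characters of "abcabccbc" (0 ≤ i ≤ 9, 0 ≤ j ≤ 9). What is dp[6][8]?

   ''  a  b  c  a  b  c  c  b  c
''  0  1  2  3  4  5  6  7  8  9
 c  1  1  2  2  3  4  5  6  7  8
 c  2  2  2  2  3  4  4  5  6  7
 c  3  3  3  2  3  4  4  4  5  6
 c  4  4  4  3  3  4  4  4  5  5
 c  5  5  5  4  4  4  4  4  5  5
 a  6  5  6  5  4  5  5  5  5  6
 c  7  6  6  6  5  5  5  5  6  5
 c  8  7  7  6  6  6  5  5  6  6
 c  9  8  8  7  7  7  6  5  6  6

5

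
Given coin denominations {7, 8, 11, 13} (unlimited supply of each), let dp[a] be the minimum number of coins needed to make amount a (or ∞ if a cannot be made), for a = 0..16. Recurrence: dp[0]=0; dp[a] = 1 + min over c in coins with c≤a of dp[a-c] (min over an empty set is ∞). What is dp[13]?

 a  0  1  2  3  4  5  6  7  8  9 10 11 12 13 14 15 16
dp  0  -  -  -  -  -  -  1  1  -  -  1  -  1  2  2  2
(- denotes ∞ / unreachable)

1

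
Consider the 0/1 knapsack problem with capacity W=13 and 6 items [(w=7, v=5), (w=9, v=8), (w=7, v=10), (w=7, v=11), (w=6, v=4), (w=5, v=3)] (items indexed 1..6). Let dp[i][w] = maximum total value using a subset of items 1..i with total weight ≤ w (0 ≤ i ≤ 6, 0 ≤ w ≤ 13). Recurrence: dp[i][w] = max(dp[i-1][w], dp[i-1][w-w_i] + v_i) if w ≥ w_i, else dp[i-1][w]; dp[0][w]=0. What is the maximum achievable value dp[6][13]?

i\w   0   1   2   3   4   5   6   7   8   9  10  11  12  13
  0   0   0   0   0   0   0   0   0   0   0   0   0   0   0
  1   0   0   0   0   0   0   0   5   5   5   5   5   5   5
  2   0   0   0   0   0   0   0   5   5   8   8   8   8   8
  3   0   0   0   0   0   0   0  10  10  10  10  10  10  10
  4   0   0   0   0   0   0   0  11  11  11  11  11  11  11
  5   0   0   0   0   0   0   4  11  11  11  11  11  11  15
  6   0   0   0   0   0   3   4  11  11  11  11  11  14  15

15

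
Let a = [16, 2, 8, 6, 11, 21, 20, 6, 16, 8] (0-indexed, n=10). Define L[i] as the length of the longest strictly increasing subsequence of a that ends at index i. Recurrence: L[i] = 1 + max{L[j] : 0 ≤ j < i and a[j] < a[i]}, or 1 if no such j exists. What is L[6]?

   i    0    1    2    3    4    5    6    7    8    9
a[i]   16    2    8    6   11   21   20    6   16    8
L[i]    1    1    2    2    3    4    4    2    4    3

4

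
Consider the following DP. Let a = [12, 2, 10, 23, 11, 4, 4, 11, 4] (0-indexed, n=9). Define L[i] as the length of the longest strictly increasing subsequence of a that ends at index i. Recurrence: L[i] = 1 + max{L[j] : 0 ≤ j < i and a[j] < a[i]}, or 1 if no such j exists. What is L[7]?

   i    0    1    2    3    4    5    6    7    8
a[i]   12    2   10   23   11    4    4   11    4
L[i]    1    1    2    3    3    2    2    3    2

3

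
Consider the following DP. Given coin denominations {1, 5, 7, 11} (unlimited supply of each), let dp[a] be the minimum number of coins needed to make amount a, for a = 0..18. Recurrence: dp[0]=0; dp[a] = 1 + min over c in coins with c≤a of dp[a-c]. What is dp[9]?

3

 a  0  1  2  3  4  5  6  7  8  9 10 11 12 13 14 15 16 17 18
dp  0  1  2  3  4  1  2  1  2  3  2  1  2  3  2  3  2  3  2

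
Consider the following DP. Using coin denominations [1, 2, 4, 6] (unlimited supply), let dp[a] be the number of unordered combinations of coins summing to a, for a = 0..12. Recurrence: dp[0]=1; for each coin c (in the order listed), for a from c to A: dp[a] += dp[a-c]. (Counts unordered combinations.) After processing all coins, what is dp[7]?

7

after  coin     0     1     2     3     4     5     6     7     8     9    10    11    12
          1     1     1     1     1     1     1     1     1     1     1     1     1     1
          2     1     1     2     2     3     3     4     4     5     5     6     6     7
          4     1     1     2     2     4     4     6     6     9     9    12    12    16
          6     1     1     2     2     4     4     7     7    11    11    16    16    23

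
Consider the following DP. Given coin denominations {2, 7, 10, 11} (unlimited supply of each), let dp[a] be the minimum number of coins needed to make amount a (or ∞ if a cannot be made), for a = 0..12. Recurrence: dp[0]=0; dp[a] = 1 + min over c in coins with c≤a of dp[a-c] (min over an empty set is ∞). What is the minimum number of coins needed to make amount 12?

2

 a  0  1  2  3  4  5  6  7  8  9 10 11 12
dp  0  -  1  -  2  -  3  1  4  2  1  1  2
(- denotes ∞ / unreachable)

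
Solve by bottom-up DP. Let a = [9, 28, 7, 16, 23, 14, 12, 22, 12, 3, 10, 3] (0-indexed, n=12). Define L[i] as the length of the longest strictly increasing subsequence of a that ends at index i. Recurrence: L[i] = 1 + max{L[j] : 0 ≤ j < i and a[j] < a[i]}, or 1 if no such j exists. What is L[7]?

   i    0    1    2    3    4    5    6    7    8    9   10   11
a[i]    9   28    7   16   23   14   12   22   12    3   10    3
L[i]    1    2    1    2    3    2    2    3    2    1    2    1

3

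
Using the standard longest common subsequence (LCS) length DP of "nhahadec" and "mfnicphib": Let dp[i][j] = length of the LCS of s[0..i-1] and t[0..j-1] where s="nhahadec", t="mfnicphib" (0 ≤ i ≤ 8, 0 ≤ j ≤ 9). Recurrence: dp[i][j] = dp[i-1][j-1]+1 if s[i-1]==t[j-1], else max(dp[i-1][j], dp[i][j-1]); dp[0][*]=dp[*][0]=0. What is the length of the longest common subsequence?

2

   ''  m  f  n  i  c  p  h  i  b
''  0  0  0  0  0  0  0  0  0  0
 n  0  0  0  1  1  1  1  1  1  1
 h  0  0  0  1  1  1  1  2  2  2
 a  0  0  0  1  1  1  1  2  2  2
 h  0  0  0  1  1  1  1  2  2  2
 a  0  0  0  1  1  1  1  2  2  2
 d  0  0  0  1  1  1  1  2  2  2
 e  0  0  0  1  1  1  1  2  2  2
 c  0  0  0  1  1  2  2  2  2  2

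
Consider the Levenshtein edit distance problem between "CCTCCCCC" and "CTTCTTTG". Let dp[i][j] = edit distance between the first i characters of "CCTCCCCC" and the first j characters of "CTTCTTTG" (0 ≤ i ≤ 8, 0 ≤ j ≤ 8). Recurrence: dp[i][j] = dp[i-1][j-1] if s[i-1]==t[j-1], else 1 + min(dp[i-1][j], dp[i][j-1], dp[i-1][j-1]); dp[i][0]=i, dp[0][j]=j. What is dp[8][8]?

5

   ''  C  T  T  C  T  T  T  G
''  0  1  2  3  4  5  6  7  8
 C  1  0  1  2  3  4  5  6  7
 C  2  1  1  2  2  3  4  5  6
 T  3  2  1  1  2  2  3  4  5
 C  4  3  2  2  1  2  3  4  5
 C  5  4  3  3  2  2  3  4  5
 C  6  5  4  4  3  3  3  4  5
 C  7  6  5  5  4  4  4  4  5
 C  8  7  6  6  5  5  5  5  5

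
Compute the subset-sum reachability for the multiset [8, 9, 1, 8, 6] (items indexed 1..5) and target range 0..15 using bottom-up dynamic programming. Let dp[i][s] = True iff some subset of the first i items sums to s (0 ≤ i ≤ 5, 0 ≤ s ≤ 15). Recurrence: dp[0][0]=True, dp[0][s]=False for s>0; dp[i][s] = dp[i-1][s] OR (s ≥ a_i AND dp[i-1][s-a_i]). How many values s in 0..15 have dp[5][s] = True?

9

i\s   0   1   2   3   4   5   6   7   8   9  10  11  12  13  14  15
  0   T   F   F   F   F   F   F   F   F   F   F   F   F   F   F   F
  1   T   F   F   F   F   F   F   F   T   F   F   F   F   F   F   F
  2   T   F   F   F   F   F   F   F   T   T   F   F   F   F   F   F
  3   T   T   F   F   F   F   F   F   T   T   T   F   F   F   F   F
  4   T   T   F   F   F   F   F   F   T   T   T   F   F   F   F   F
  5   T   T   F   F   F   F   T   T   T   T   T   F   F   F   T   T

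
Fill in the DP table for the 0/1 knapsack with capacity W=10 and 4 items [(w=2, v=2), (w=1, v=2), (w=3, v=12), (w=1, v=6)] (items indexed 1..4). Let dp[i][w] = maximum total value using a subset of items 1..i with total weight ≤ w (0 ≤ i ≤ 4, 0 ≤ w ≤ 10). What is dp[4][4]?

i\w   0   1   2   3   4   5   6   7   8   9  10
  0   0   0   0   0   0   0   0   0   0   0   0
  1   0   0   2   2   2   2   2   2   2   2   2
  2   0   2   2   4   4   4   4   4   4   4   4
  3   0   2   2  12  14  14  16  16  16  16  16
  4   0   6   8  12  18  20  20  22  22  22  22

18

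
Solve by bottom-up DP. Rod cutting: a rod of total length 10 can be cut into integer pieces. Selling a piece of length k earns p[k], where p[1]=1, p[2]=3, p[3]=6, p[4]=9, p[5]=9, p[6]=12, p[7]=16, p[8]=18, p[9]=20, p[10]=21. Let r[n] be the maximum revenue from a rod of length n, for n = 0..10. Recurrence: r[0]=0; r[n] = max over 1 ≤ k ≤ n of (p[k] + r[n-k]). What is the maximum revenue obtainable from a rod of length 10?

22

   n    0    1    2    3    4    5    6    7    8    9   10
r[n]    0    1    3    6    9   10   12   16   18   20   22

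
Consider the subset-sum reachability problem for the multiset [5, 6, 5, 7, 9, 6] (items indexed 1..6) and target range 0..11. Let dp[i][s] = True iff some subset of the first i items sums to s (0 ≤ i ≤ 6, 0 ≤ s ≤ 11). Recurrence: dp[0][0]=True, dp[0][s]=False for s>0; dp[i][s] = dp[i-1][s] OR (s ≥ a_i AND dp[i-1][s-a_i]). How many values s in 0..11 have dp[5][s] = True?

i\s   0   1   2   3   4   5   6   7   8   9  10  11
  0   T   F   F   F   F   F   F   F   F   F   F   F
  1   T   F   F   F   F   T   F   F   F   F   F   F
  2   T   F   F   F   F   T   T   F   F   F   F   T
  3   T   F   F   F   F   T   T   F   F   F   T   T
  4   T   F   F   F   F   T   T   T   F   F   T   T
  5   T   F   F   F   F   T   T   T   F   T   T   T
  6   T   F   F   F   F   T   T   T   F   T   T   T

7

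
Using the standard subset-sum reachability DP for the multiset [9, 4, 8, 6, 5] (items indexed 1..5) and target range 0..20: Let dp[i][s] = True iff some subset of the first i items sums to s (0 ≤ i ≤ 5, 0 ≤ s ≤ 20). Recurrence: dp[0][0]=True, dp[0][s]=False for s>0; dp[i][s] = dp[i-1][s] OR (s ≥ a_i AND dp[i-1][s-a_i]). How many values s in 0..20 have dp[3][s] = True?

7

i\s   0   1   2   3   4   5   6   7   8   9  10  11  12  13  14  15  16  17  18  19  20
  0   T   F   F   F   F   F   F   F   F   F   F   F   F   F   F   F   F   F   F   F   F
  1   T   F   F   F   F   F   F   F   F   T   F   F   F   F   F   F   F   F   F   F   F
  2   T   F   F   F   T   F   F   F   F   T   F   F   F   T   F   F   F   F   F   F   F
  3   T   F   F   F   T   F   F   F   T   T   F   F   T   T   F   F   F   T   F   F   F
  4   T   F   F   F   T   F   T   F   T   T   T   F   T   T   T   T   F   T   T   T   F
  5   T   F   F   F   T   T   T   F   T   T   T   T   T   T   T   T   F   T   T   T   T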